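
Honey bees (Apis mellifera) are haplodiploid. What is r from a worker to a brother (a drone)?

Her haploid brother carries none of their father's genes and a random half of their mother's genome; that half matches the maternal half of her own genome with probability 1/2: r = 1/2 · 1/2 = 1/4.

0.25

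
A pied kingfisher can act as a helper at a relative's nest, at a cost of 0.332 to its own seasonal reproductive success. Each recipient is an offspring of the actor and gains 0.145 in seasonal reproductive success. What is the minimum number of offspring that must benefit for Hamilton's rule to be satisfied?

5

r to an offspring = 0.5 (one parent–offspring link: r = (1/2)^1 = 1/2).
Hamilton's rule: n·r·B > C  ⇒  n > C/(r·B) = 0.332/(0.5·0.145) = 4.579.
The smallest integer exceeding 4.579 is 5.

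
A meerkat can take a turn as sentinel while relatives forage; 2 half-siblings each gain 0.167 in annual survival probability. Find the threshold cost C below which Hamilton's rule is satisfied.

0.0835

r to a half-sibling = 1/4 (half-sibs share one parent — one path of length 2: r = (1/2)^2 = 1/4).
Hamilton's rule: n·r·B > C, so the trait is favored while C < n·r·B = 2·0.25·0.167 = 0.0835.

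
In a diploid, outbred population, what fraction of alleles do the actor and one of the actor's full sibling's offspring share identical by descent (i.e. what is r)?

0.25

Each parent–offspring link contributes a factor of 1/2, and independent paths through distinct common ancestors add.
Full aunt/uncle↔niece/nephew: two paths of length 3 through the shared grandparent pair: r = 2·(1/2)^3 = 1/4.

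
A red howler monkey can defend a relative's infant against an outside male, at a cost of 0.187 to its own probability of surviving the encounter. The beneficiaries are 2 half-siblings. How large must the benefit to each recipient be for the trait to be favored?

0.374

r to a half-sibling = 0.25 (half-sibs share one parent — one path of length 2: r = (1/2)^2 = 1/4).
Hamilton's rule with n recipients of equal r: n·r·B > C, so B > C/(n·r) = 0.187/(2·0.25) = 0.374.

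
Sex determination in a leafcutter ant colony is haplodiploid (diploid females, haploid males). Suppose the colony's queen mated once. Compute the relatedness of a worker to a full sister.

0.75

Haplodiploid full sisters inherit their father's entire haploid genome identically (contributing 1/2) and on average half of their mother's contribution (1/2 · 1/2 = 1/4); r = 1/2 + 1/4 = 3/4.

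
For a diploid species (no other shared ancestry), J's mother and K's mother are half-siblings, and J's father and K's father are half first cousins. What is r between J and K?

With two independent routes of shared ancestry, r is the sum of the two contributions.
J and K are related in two ways: half first cousins through their mothers (r = 1/16) and half second cousins through their fathers (r = 1/64).
r = 1/16 + 1/64 = 5/64 = 0.078125.

0.078125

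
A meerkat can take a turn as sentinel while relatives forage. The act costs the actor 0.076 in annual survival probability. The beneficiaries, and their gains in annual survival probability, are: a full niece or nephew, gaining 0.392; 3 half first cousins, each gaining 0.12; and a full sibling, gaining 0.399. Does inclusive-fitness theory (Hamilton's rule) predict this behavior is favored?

Yes

Hamilton's rule: the trait is favored when the sum of r·B over every recipient exceeds the actor's cost C.
r to a full niece or nephew = 0.25 (full aunt/uncle↔niece/nephew: two paths of length 3 through the shared grandparent pair: r = 2·(1/2)^3 = 1/4).
r to a half first cousin = 0.0625 (half first cousins share one grandparent — one path of length 4: r = (1/2)^4 = 1/16).
r to a full sibling = 1/2 (full sibs share both parents — two paths of length 2: r = 2·(1/2)^2 = 1/2).
Summing one r·B term per recipient: 1·0.25·0.392 + 3·0.0625·0.12 + 1·0.5·0.399 = 0.32.
0.32 > 0.076: the indirect benefit exceeds the cost.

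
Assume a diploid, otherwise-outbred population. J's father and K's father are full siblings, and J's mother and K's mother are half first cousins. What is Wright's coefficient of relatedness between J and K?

Relatedness sums over independent paths through distinct common ancestors.
J and K are related in two ways: first cousins through their fathers (r = 1/8) and half second cousins through their mothers (r = 1/64).
r = 1/8 + 1/64 = 9/64 = 0.140625.

0.140625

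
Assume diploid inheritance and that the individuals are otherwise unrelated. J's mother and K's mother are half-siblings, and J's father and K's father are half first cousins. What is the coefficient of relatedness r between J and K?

Relatedness sums over independent paths through distinct common ancestors.
J and K are related in two ways: half first cousins through their mothers (r = 1/16) and half second cousins through their fathers (r = 1/64).
r = 1/16 + 1/64 = 5/64 = 0.078125.

0.078125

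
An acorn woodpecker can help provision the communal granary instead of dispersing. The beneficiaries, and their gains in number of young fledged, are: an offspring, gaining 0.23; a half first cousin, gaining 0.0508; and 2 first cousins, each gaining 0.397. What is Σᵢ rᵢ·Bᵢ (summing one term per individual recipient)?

r to an offspring = 0.5 (one parent–offspring link: r = (1/2)^1 = 1/2).
r to a half first cousin = 1/16 (half first cousins share one grandparent — one path of length 4: r = (1/2)^4 = 1/16).
r to a first cousin = 0.125 (first cousins share one grandparent pair — two paths of length 4: r = 2·(1/2)^4 = 1/8).
Summing one r·B term per recipient: 1·0.5·0.23 + 1·0.0625·0.0508 + 2·0.125·0.397 = 0.217425.

0.217425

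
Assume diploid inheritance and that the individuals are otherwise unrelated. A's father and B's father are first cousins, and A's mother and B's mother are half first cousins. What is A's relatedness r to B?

0.046875

Independent pedigree routes through distinct common ancestors add.
A and B are related in two ways: second cousins through their fathers (r = 1/32) and half second cousins through their mothers (r = 1/64).
r = 1/32 + 1/64 = 3/64 = 0.046875.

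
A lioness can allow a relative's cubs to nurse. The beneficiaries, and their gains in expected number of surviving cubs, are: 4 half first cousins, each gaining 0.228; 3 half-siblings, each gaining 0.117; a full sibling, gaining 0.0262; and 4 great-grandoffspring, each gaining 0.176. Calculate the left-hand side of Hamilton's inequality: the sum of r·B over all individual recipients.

r to a half first cousin = 0.0625 (half first cousins share one grandparent — one path of length 4: r = (1/2)^4 = 1/16).
r to a half-sibling = 1/4 (half-sibs share one parent — one path of length 2: r = (1/2)^2 = 1/4).
r to a full sibling = 0.5 (full sibs share both parents — two paths of length 2: r = 2·(1/2)^2 = 1/2).
r to a great-grandoffspring = 0.125 (three parent–offspring links: r = (1/2)^3 = 1/8).
Summing one r·B term per recipient: 4·0.0625·0.228 + 3·0.25·0.117 + 1·0.5·0.0262 + 4·0.125·0.176 = 0.24585.

0.24585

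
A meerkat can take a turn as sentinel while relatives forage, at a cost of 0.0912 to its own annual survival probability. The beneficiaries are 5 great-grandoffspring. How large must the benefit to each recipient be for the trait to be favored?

0.1459

r to a great-grandoffspring = 1/8 (three parent–offspring links: r = (1/2)^3 = 1/8).
Hamilton's rule with n recipients of equal r: n·r·B > C, so B > C/(n·r) = 0.0912/(5·0.125) = 0.1459.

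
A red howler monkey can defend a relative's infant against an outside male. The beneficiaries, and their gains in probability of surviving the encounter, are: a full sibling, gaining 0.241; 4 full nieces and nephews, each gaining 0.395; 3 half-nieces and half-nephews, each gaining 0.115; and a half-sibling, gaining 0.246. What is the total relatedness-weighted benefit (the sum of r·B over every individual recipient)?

r to a full sibling = 0.5 (full sibs share both parents — two paths of length 2: r = 2·(1/2)^2 = 1/2).
r to a full niece or nephew = 0.25 (full aunt/uncle↔niece/nephew: two paths of length 3 through the shared grandparent pair: r = 2·(1/2)^3 = 1/4).
r to a half-niece or half-nephew = 0.125 (half-aunt/uncle↔niece/nephew: one path of length 3: r = (1/2)^3 = 1/8).
r to a half-sibling = 0.25 (half-sibs share one parent — one path of length 2: r = (1/2)^2 = 1/4).
Summing one r·B term per recipient: 1·0.5·0.241 + 4·0.25·0.395 + 3·0.125·0.115 + 1·0.25·0.246 = 0.620125.

0.620125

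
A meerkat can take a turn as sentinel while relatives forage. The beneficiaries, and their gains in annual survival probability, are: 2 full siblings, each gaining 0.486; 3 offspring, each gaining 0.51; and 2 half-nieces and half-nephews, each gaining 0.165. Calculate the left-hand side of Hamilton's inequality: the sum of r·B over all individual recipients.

1.29225

r to a full sibling = 0.5 (full sibs share both parents — two paths of length 2: r = 2·(1/2)^2 = 1/2).
r to an offspring = 0.5 (one parent–offspring link: r = (1/2)^1 = 1/2).
r to a half-niece or half-nephew = 1/8 (half-aunt/uncle↔niece/nephew: one path of length 3: r = (1/2)^3 = 1/8).
Summing one r·B term per recipient: 2·0.5·0.486 + 3·0.5·0.51 + 2·0.125·0.165 = 1.29225.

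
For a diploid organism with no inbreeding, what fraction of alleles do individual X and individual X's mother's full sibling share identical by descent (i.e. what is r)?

Each parent–offspring link contributes a factor of 1/2, and independent paths through distinct common ancestors add.
Full aunt/uncle↔niece/nephew: two paths of length 3 through the shared grandparent pair: r = 2·(1/2)^3 = 1/4.

0.25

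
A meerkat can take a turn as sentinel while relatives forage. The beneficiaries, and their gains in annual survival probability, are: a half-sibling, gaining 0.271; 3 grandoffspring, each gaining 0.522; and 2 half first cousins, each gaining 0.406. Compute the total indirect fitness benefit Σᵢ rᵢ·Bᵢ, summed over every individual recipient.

r to a half-sibling = 1/4 (half-sibs share one parent — one path of length 2: r = (1/2)^2 = 1/4).
r to a grandoffspring = 1/4 (two parent–offspring links: r = (1/2)^2 = 1/4).
r to a half first cousin = 0.0625 (half first cousins share one grandparent — one path of length 4: r = (1/2)^4 = 1/16).
Summing one r·B term per recipient: 1·0.25·0.271 + 3·0.25·0.522 + 2·0.0625·0.406 = 0.51.

0.51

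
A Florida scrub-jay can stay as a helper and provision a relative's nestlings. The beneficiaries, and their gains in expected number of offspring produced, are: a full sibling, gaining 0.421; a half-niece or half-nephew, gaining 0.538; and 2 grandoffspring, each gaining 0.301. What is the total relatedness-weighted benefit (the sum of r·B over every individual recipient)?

r to a full sibling = 1/2 (full sibs share both parents — two paths of length 2: r = 2·(1/2)^2 = 1/2).
r to a half-niece or half-nephew = 1/8 (half-aunt/uncle↔niece/nephew: one path of length 3: r = (1/2)^3 = 1/8).
r to a grandoffspring = 0.25 (two parent–offspring links: r = (1/2)^2 = 1/4).
Summing one r·B term per recipient: 1·0.5·0.421 + 1·0.125·0.538 + 2·0.25·0.301 = 0.42825.

0.42825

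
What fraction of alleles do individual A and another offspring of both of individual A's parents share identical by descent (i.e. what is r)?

Each parent–offspring link contributes a factor of 1/2, and independent paths through distinct common ancestors add.
Full sibs share both parents — two paths of length 2: r = 2·(1/2)^2 = 1/2.

0.5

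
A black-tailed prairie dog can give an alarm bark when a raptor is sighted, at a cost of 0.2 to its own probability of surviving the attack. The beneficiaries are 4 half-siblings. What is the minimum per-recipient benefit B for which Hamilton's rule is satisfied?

r to a half-sibling = 0.25 (half-sibs share one parent — one path of length 2: r = (1/2)^2 = 1/4).
Hamilton's rule with n recipients of equal r: n·r·B > C, so B > C/(n·r) = 0.2/(4·0.25) = 0.2.

0.2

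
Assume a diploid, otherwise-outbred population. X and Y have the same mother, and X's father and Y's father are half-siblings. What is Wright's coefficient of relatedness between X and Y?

0.3125

Wright's path rule: contributions from independent ancestry routes add.
X and Y are related in two ways: half-sibs through their shared mother (r = 1/4) and half first cousins through their fathers (r = 1/16).
r = 1/4 + 1/16 = 5/16 = 0.3125.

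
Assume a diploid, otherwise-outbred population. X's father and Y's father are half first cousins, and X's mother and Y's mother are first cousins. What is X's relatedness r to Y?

0.046875

Independent pedigree routes through distinct common ancestors add.
X and Y are related in two ways: half second cousins through their fathers (r = 1/64) and second cousins through their mothers (r = 1/32).
r = 1/64 + 1/32 = 3/64 = 0.046875.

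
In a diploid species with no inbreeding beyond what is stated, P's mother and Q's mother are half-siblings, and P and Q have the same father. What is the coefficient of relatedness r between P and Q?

With two independent routes of shared ancestry, r is the sum of the two contributions.
P and Q are related in two ways: half first cousins through their mothers (r = 1/16) and half-sibs through their shared father (r = 1/4).
r = 1/16 + 1/4 = 0.3125.

0.3125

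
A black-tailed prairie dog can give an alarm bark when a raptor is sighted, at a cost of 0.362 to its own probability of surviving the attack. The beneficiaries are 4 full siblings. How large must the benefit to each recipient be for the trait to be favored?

0.181

r to a full sibling = 1/2 (full sibs share both parents — two paths of length 2: r = 2·(1/2)^2 = 1/2).
Hamilton's rule with n recipients of equal r: n·r·B > C, so B > C/(n·r) = 0.362/(4·0.5) = 0.181.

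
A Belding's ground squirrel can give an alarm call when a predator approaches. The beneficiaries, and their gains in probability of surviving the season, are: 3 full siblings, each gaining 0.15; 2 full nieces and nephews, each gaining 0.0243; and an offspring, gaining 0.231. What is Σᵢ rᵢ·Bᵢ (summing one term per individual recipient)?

r to a full sibling = 0.5 (full sibs share both parents — two paths of length 2: r = 2·(1/2)^2 = 1/2).
r to a full niece or nephew = 1/4 (full aunt/uncle↔niece/nephew: two paths of length 3 through the shared grandparent pair: r = 2·(1/2)^3 = 1/4).
r to an offspring = 1/2 (one parent–offspring link: r = (1/2)^1 = 1/2).
Summing one r·B term per recipient: 3·0.5·0.15 + 2·0.25·0.0243 + 1·0.5·0.231 = 0.35265.

0.35265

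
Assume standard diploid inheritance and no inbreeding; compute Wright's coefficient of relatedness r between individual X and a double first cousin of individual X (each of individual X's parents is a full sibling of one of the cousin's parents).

0.25

Each parent–offspring link contributes a factor of 1/2, and independent paths through distinct common ancestors add.
Double first cousins share both grandparent pairs — four paths of length 4: r = 4·(1/2)^4 = 1/4.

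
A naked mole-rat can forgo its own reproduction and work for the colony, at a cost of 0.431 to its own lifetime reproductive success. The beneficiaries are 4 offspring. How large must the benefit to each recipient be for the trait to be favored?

r to an offspring = 1/2 (one parent–offspring link: r = (1/2)^1 = 1/2).
Hamilton's rule with n recipients of equal r: n·r·B > C, so B > C/(n·r) = 0.431/(4·0.5) = 0.2155.

0.2155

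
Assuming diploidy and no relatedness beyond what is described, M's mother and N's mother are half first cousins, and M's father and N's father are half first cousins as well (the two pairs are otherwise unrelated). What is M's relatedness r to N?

0.03125

Wright's path rule: contributions from independent ancestry routes add.
M and N are related in two ways: half second cousins through their mothers (r = 1/64) and half second cousins through their fathers (r = 1/64).
r = 1/64 + 1/64 = 0.03125.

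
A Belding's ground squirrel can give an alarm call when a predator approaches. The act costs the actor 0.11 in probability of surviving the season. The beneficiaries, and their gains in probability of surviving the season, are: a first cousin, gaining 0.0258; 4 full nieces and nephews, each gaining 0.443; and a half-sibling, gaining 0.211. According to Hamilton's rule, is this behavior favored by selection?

Hamilton's rule: the trait is favored when the sum of r·B over every recipient exceeds the actor's cost C.
r to a first cousin = 0.125 (first cousins share one grandparent pair — two paths of length 4: r = 2·(1/2)^4 = 1/8).
r to a full niece or nephew = 0.25 (full aunt/uncle↔niece/nephew: two paths of length 3 through the shared grandparent pair: r = 2·(1/2)^3 = 1/4).
r to a half-sibling = 1/4 (half-sibs share one parent — one path of length 2: r = (1/2)^2 = 1/4).
Summing one r·B term per recipient: 1·0.125·0.0258 + 4·0.25·0.443 + 1·0.25·0.211 = 0.498975.
0.498975 > 0.11: the indirect benefit exceeds the cost.

Yes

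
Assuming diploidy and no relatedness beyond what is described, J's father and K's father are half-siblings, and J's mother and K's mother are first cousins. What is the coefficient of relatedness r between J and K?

Wright's path rule: contributions from independent ancestry routes add.
J and K are related in two ways: half first cousins through their fathers (r = 1/16) and second cousins through their mothers (r = 1/32).
r = 1/16 + 1/32 = 3/32 = 0.09375.

0.09375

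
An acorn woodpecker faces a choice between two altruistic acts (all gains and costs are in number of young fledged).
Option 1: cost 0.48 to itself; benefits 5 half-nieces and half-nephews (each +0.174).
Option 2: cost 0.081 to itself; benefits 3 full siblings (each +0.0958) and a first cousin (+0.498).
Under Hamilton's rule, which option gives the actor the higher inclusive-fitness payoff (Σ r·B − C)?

Option 1: r to a half-niece or half-nephew = 0.125.
Option 1: Σ r·B − C = (5·0.125·0.174) − 0.48 = -0.37125.
Option 2: r to a full sibling = 0.5.
Option 2: r to a first cousin = 0.125.
Option 2: Σ r·B − C = (3·0.5·0.0958 + 1·0.125·0.498) − 0.081 = 0.12495.
Option 2 has the higher net inclusive-fitness payoff.

Option 2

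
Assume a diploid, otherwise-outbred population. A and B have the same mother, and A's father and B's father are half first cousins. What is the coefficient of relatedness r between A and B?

With two independent routes of shared ancestry, r is the sum of the two contributions.
A and B are related in two ways: half-sibs through their shared mother (r = 1/4) and half second cousins through their fathers (r = 1/64).
r = 1/4 + 1/64 = 0.265625.

0.265625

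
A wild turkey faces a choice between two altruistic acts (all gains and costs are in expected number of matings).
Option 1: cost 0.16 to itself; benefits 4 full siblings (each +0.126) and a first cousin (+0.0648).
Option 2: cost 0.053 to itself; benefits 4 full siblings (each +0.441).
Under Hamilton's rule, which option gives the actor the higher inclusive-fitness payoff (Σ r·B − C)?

Option 1: r to a full sibling = 0.5.
Option 1: r to a first cousin = 0.125.
Option 1: Σ r·B − C = (4·0.5·0.126 + 1·0.125·0.0648) − 0.16 = 0.1001.
Option 2: r to a full sibling = 0.5.
Option 2: Σ r·B − C = (4·0.5·0.441) − 0.053 = 0.829.
Option 2 has the higher net inclusive-fitness payoff.

Option 2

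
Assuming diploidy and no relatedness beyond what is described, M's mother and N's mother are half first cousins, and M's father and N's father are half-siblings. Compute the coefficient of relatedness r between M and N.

Wright's path rule: contributions from independent ancestry routes add.
M and N are related in two ways: half second cousins through their mothers (r = 1/64) and half first cousins through their fathers (r = 1/16).
r = 1/64 + 1/16 = 5/64 = 0.078125.

0.078125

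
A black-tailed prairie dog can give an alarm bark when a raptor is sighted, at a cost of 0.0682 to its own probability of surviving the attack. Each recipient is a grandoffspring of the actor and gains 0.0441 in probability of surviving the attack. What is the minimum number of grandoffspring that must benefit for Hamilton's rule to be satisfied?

7

r to a grandoffspring = 1/4 (two parent–offspring links: r = (1/2)^2 = 1/4).
Hamilton's rule: n·r·B > C  ⇒  n > C/(r·B) = 0.0682/(0.25·0.0441) = 6.186.
The smallest integer exceeding 6.186 is 7.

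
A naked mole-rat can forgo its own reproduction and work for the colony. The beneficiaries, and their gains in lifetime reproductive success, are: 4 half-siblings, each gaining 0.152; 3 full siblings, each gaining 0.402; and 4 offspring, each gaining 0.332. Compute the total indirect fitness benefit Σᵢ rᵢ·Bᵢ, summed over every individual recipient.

1.419

r to a half-sibling = 0.25 (half-sibs share one parent — one path of length 2: r = (1/2)^2 = 1/4).
r to a full sibling = 0.5 (full sibs share both parents — two paths of length 2: r = 2·(1/2)^2 = 1/2).
r to an offspring = 1/2 (one parent–offspring link: r = (1/2)^1 = 1/2).
Summing one r·B term per recipient: 4·0.25·0.152 + 3·0.5·0.402 + 4·0.5·0.332 = 1.419.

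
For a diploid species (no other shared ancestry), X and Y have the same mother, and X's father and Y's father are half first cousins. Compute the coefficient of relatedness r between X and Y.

With two independent routes of shared ancestry, r is the sum of the two contributions.
X and Y are related in two ways: half-sibs through their shared mother (r = 1/4) and half second cousins through their fathers (r = 1/64).
r = 1/4 + 1/64 = 0.265625.

0.265625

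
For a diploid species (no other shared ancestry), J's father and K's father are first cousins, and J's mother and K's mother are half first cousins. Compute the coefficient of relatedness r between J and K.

With two independent routes of shared ancestry, r is the sum of the two contributions.
J and K are related in two ways: second cousins through their fathers (r = 1/32) and half second cousins through their mothers (r = 1/64).
r = 1/32 + 1/64 = 0.046875.

0.046875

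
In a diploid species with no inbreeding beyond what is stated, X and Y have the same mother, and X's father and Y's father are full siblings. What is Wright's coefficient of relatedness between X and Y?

Independent pedigree routes through distinct common ancestors add.
X and Y are related in two ways: half-sibs through their shared mother (r = 1/4) and first cousins through their fathers (r = 1/8).
r = 1/4 + 1/8 = 0.375.

0.375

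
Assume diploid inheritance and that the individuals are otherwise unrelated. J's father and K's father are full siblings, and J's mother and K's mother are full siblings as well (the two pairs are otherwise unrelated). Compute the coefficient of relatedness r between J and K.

0.25

Wright's path rule: contributions from independent ancestry routes add.
J and K are related in two ways: first cousins through their fathers (r = 1/8) and first cousins through their mothers (r = 1/8) — i.e. double first cousins.
r = 1/8 + 1/8 = 0.25.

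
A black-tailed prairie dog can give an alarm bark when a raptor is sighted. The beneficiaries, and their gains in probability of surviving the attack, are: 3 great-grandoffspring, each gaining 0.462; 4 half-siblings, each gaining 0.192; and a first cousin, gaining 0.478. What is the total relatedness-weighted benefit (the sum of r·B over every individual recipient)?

r to a great-grandoffspring = 1/8 (three parent–offspring links: r = (1/2)^3 = 1/8).
r to a half-sibling = 0.25 (half-sibs share one parent — one path of length 2: r = (1/2)^2 = 1/4).
r to a first cousin = 0.125 (first cousins share one grandparent pair — two paths of length 4: r = 2·(1/2)^4 = 1/8).
Summing one r·B term per recipient: 3·0.125·0.462 + 4·0.25·0.192 + 1·0.125·0.478 = 0.425.

0.425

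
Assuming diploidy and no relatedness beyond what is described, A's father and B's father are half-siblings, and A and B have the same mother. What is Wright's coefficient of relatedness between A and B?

0.3125

Relatedness sums over independent paths through distinct common ancestors.
A and B are related in two ways: half first cousins through their fathers (r = 1/16) and half-sibs through their shared mother (r = 1/4).
r = 1/16 + 1/4 = 5/16 = 0.3125.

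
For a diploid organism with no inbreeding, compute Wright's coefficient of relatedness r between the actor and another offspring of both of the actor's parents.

Each parent–offspring link contributes a factor of 1/2, and independent paths through distinct common ancestors add.
Full sibs share both parents — two paths of length 2: r = 2·(1/2)^2 = 1/2.

0.5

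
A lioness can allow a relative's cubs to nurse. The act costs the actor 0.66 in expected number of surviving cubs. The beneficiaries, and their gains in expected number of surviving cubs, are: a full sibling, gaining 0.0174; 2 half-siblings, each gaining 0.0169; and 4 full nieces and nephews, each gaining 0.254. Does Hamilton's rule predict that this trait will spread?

Hamilton's rule: the trait is favored when the sum of r·B over every recipient exceeds the actor's cost C.
r to a full sibling = 0.5 (full sibs share both parents — two paths of length 2: r = 2·(1/2)^2 = 1/2).
r to a half-sibling = 1/4 (half-sibs share one parent — one path of length 2: r = (1/2)^2 = 1/4).
r to a full niece or nephew = 1/4 (full aunt/uncle↔niece/nephew: two paths of length 3 through the shared grandparent pair: r = 2·(1/2)^3 = 1/4).
Summing one r·B term per recipient: 1·0.5·0.0174 + 2·0.25·0.0169 + 4·0.25·0.254 = 0.27115.
0.27115 < 0.66: the indirect benefit is less than the cost.

No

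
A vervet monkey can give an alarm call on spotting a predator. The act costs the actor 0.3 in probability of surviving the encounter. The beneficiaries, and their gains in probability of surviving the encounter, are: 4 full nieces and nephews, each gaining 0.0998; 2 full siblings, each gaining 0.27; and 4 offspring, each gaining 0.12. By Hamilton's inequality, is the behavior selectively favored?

Yes

Hamilton's rule: the trait is favored when the sum of r·B over every recipient exceeds the actor's cost C.
r to a full niece or nephew = 0.25 (full aunt/uncle↔niece/nephew: two paths of length 3 through the shared grandparent pair: r = 2·(1/2)^3 = 1/4).
r to a full sibling = 0.5 (full sibs share both parents — two paths of length 2: r = 2·(1/2)^2 = 1/2).
r to an offspring = 0.5 (one parent–offspring link: r = (1/2)^1 = 1/2).
Summing one r·B term per recipient: 4·0.25·0.0998 + 2·0.5·0.27 + 4·0.5·0.12 = 0.6098.
0.6098 > 0.3: the indirect benefit exceeds the cost.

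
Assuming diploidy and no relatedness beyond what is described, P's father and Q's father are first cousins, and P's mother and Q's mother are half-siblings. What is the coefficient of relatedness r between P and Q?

Independent pedigree routes through distinct common ancestors add.
P and Q are related in two ways: second cousins through their fathers (r = 1/32) and half first cousins through their mothers (r = 1/16).
r = 1/32 + 1/16 = 0.09375.

0.09375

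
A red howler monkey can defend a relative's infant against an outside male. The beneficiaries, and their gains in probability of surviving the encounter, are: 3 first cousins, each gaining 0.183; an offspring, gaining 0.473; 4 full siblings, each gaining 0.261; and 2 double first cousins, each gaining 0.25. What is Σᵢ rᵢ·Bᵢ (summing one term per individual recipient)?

0.952125

r to a first cousin = 0.125 (first cousins share one grandparent pair — two paths of length 4: r = 2·(1/2)^4 = 1/8).
r to an offspring = 0.5 (one parent–offspring link: r = (1/2)^1 = 1/2).
r to a full sibling = 1/2 (full sibs share both parents — two paths of length 2: r = 2·(1/2)^2 = 1/2).
r to a double first cousin = 0.25 (double first cousins share both grandparent pairs — four paths of length 4: r = 4·(1/2)^4 = 1/4).
Summing one r·B term per recipient: 3·0.125·0.183 + 1·0.5·0.473 + 4·0.5·0.261 + 2·0.25·0.25 = 0.952125.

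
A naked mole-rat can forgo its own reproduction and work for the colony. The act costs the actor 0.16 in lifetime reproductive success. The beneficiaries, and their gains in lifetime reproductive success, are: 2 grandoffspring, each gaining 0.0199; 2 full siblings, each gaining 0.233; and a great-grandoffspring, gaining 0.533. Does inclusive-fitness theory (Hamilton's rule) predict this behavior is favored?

Hamilton's rule: the trait is favored when the sum of r·B over every recipient exceeds the actor's cost C.
r to a grandoffspring = 0.25 (two parent–offspring links: r = (1/2)^2 = 1/4).
r to a full sibling = 0.5 (full sibs share both parents — two paths of length 2: r = 2·(1/2)^2 = 1/2).
r to a great-grandoffspring = 1/8 (three parent–offspring links: r = (1/2)^3 = 1/8).
Summing one r·B term per recipient: 2·0.25·0.0199 + 2·0.5·0.233 + 1·0.125·0.533 = 0.309575.
0.309575 > 0.16: the indirect benefit exceeds the cost.

Yes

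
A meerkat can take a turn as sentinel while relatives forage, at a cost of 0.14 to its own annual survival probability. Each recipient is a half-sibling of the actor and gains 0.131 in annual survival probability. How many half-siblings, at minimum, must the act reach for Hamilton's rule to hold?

5

r to a half-sibling = 1/4 (half-sibs share one parent — one path of length 2: r = (1/2)^2 = 1/4).
Hamilton's rule: n·r·B > C  ⇒  n > C/(r·B) = 0.14/(0.25·0.131) = 4.275.
The smallest integer exceeding 4.275 is 5.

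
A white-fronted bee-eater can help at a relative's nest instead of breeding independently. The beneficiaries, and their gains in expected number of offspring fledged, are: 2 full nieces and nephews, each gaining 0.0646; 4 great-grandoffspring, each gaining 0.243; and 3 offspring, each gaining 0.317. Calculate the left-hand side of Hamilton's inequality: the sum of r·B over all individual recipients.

0.6293

r to a full niece or nephew = 1/4 (full aunt/uncle↔niece/nephew: two paths of length 3 through the shared grandparent pair: r = 2·(1/2)^3 = 1/4).
r to a great-grandoffspring = 0.125 (three parent–offspring links: r = (1/2)^3 = 1/8).
r to an offspring = 0.5 (one parent–offspring link: r = (1/2)^1 = 1/2).
Summing one r·B term per recipient: 2·0.25·0.0646 + 4·0.125·0.243 + 3·0.5·0.317 = 0.6293.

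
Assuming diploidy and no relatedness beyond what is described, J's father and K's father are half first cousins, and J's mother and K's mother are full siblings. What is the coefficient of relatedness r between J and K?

0.140625

With two independent routes of shared ancestry, r is the sum of the two contributions.
J and K are related in two ways: half second cousins through their fathers (r = 1/64) and first cousins through their mothers (r = 1/8).
r = 1/64 + 1/8 = 0.140625.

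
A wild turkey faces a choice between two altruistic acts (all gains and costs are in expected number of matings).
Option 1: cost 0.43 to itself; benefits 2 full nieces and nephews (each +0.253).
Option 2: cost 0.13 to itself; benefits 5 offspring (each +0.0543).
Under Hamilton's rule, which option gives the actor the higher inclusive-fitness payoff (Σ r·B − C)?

Option 1: r to a full niece or nephew = 0.25.
Option 1: Σ r·B − C = (2·0.25·0.253) − 0.43 = -0.3035.
Option 2: r to an offspring = 0.5.
Option 2: Σ r·B − C = (5·0.5·0.0543) − 0.13 = 0.00575.
Option 2 has the higher net inclusive-fitness payoff.

Option 2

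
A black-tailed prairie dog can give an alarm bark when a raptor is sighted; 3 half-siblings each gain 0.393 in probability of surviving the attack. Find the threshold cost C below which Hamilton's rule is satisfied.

r to a half-sibling = 1/4 (half-sibs share one parent — one path of length 2: r = (1/2)^2 = 1/4).
Hamilton's rule: n·r·B > C, so the trait is favored while C < n·r·B = 3·0.25·0.393 = 0.29475.

0.29475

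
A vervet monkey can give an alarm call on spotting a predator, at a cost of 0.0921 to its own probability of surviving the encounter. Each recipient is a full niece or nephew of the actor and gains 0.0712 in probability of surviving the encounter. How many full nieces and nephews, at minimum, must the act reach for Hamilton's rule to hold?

6

r to a full niece or nephew = 0.25 (full aunt/uncle↔niece/nephew: two paths of length 3 through the shared grandparent pair: r = 2·(1/2)^3 = 1/4).
Hamilton's rule: n·r·B > C  ⇒  n > C/(r·B) = 0.0921/(0.25·0.0712) = 5.174.
The smallest integer exceeding 5.174 is 6.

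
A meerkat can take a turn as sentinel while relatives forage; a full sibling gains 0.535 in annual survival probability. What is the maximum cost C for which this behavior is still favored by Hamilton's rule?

r to a full sibling = 0.5 (full sibs share both parents — two paths of length 2: r = 2·(1/2)^2 = 1/2).
Hamilton's rule: n·r·B > C, so the trait is favored while C < n·r·B = 1·0.5·0.535 = 0.2675.

0.2675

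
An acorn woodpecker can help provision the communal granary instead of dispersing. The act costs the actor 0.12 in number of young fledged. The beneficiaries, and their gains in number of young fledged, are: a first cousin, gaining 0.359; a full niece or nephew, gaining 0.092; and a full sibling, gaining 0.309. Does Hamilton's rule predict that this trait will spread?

Yes

Hamilton's rule: the trait is favored when the sum of r·B over every recipient exceeds the actor's cost C.
r to a first cousin = 0.125 (first cousins share one grandparent pair — two paths of length 4: r = 2·(1/2)^4 = 1/8).
r to a full niece or nephew = 1/4 (full aunt/uncle↔niece/nephew: two paths of length 3 through the shared grandparent pair: r = 2·(1/2)^3 = 1/4).
r to a full sibling = 1/2 (full sibs share both parents — two paths of length 2: r = 2·(1/2)^2 = 1/2).
Summing one r·B term per recipient: 1·0.125·0.359 + 1·0.25·0.092 + 1·0.5·0.309 = 0.222375.
0.222375 > 0.12: the indirect benefit exceeds the cost.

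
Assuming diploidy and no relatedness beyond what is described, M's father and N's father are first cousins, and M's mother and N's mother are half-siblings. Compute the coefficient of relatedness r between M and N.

0.09375

Relatedness sums over independent paths through distinct common ancestors.
M and N are related in two ways: second cousins through their fathers (r = 1/32) and half first cousins through their mothers (r = 1/16).
r = 1/32 + 1/16 = 3/32 = 0.09375.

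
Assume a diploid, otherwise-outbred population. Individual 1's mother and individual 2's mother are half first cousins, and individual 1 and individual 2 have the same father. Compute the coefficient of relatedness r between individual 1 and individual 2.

0.265625

Independent pedigree routes through distinct common ancestors add.
Individual 1 and individual 2 are related in two ways: half second cousins through their mothers (r = 1/64) and half-sibs through their shared father (r = 1/4).
r = 1/64 + 1/4 = 17/64 = 0.265625.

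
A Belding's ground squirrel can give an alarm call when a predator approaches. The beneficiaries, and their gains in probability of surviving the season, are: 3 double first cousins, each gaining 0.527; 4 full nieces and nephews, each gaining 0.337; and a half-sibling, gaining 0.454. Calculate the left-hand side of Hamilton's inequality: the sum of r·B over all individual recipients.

0.84575

r to a double first cousin = 1/4 (double first cousins share both grandparent pairs — four paths of length 4: r = 4·(1/2)^4 = 1/4).
r to a full niece or nephew = 1/4 (full aunt/uncle↔niece/nephew: two paths of length 3 through the shared grandparent pair: r = 2·(1/2)^3 = 1/4).
r to a half-sibling = 1/4 (half-sibs share one parent — one path of length 2: r = (1/2)^2 = 1/4).
Summing one r·B term per recipient: 3·0.25·0.527 + 4·0.25·0.337 + 1·0.25·0.454 = 0.84575.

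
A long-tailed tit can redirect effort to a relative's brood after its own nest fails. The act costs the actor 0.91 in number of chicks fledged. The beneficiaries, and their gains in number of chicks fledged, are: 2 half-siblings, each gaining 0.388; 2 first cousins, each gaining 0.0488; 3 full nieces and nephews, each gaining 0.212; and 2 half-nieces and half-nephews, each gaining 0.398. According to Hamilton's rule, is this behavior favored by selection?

Hamilton's rule: the trait is favored when the sum of r·B over every recipient exceeds the actor's cost C.
r to a half-sibling = 1/4 (half-sibs share one parent — one path of length 2: r = (1/2)^2 = 1/4).
r to a first cousin = 1/8 (first cousins share one grandparent pair — two paths of length 4: r = 2·(1/2)^4 = 1/8).
r to a full niece or nephew = 0.25 (full aunt/uncle↔niece/nephew: two paths of length 3 through the shared grandparent pair: r = 2·(1/2)^3 = 1/4).
r to a half-niece or half-nephew = 1/8 (half-aunt/uncle↔niece/nephew: one path of length 3: r = (1/2)^3 = 1/8).
Summing one r·B term per recipient: 2·0.25·0.388 + 2·0.125·0.0488 + 3·0.25·0.212 + 2·0.125·0.398 = 0.4647.
0.4647 < 0.91: the indirect benefit is less than the cost.

No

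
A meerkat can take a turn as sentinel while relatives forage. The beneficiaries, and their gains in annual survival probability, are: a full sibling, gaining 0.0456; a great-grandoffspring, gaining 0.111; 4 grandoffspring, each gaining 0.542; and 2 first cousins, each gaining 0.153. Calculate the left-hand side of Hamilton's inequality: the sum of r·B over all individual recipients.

0.616925

r to a full sibling = 1/2 (full sibs share both parents — two paths of length 2: r = 2·(1/2)^2 = 1/2).
r to a great-grandoffspring = 0.125 (three parent–offspring links: r = (1/2)^3 = 1/8).
r to a grandoffspring = 0.25 (two parent–offspring links: r = (1/2)^2 = 1/4).
r to a first cousin = 1/8 (first cousins share one grandparent pair — two paths of length 4: r = 2·(1/2)^4 = 1/8).
Summing one r·B term per recipient: 1·0.5·0.0456 + 1·0.125·0.111 + 4·0.25·0.542 + 2·0.125·0.153 = 0.616925.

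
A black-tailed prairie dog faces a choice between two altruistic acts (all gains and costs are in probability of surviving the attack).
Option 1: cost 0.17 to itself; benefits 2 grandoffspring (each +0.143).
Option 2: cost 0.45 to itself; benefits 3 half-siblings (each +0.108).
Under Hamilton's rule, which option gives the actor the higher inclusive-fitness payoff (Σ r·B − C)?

Option 1: r to a grandoffspring = 0.25.
Option 1: Σ r·B − C = (2·0.25·0.143) − 0.17 = -0.0985.
Option 2: r to a half-sibling = 0.25.
Option 2: Σ r·B − C = (3·0.25·0.108) − 0.45 = -0.369.
Option 1 has the higher net inclusive-fitness payoff.

Option 1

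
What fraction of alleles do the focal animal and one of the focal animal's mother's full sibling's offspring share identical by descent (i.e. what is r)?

0.125

Each parent–offspring link contributes a factor of 1/2, and independent paths through distinct common ancestors add.
First cousins share one grandparent pair — two paths of length 4: r = 2·(1/2)^4 = 1/8.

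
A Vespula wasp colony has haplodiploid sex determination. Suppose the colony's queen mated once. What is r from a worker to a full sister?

0.75

Haplodiploid full sisters inherit their father's entire haploid genome identically (contributing 1/2) and on average half of their mother's contribution (1/2 · 1/2 = 1/4); r = 1/2 + 1/4 = 3/4.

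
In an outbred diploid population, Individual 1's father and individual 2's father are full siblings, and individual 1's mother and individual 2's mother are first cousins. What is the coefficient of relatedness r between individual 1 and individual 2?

Independent pedigree routes through distinct common ancestors add.
Individual 1 and individual 2 are related in two ways: first cousins through their fathers (r = 1/8) and second cousins through their mothers (r = 1/32).
r = 1/8 + 1/32 = 5/32 = 0.15625.

0.15625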